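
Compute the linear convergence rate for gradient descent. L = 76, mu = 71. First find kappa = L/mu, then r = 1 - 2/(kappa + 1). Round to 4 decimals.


Step 1: Compute the condition number.
kappa = L/mu = 76/71 = 1.0704
Step 2: Compute the convergence rate.
r = 1 - 2/(kappa + 1) = 1 - 2*mu/(L + mu) = (L - mu)/(L + mu) = 5/147 = 0.034


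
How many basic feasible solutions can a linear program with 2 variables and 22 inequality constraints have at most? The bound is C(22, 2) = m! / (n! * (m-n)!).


Each vertex corresponds to some choice of n active constraints out of m, so the number of vertices is at most C(m, n) = m! / (n!(m-n)!).
m = 22, n = 2
Numerator: 22 * 21
Denominator: 2! = 2
C(22, 2) = 231


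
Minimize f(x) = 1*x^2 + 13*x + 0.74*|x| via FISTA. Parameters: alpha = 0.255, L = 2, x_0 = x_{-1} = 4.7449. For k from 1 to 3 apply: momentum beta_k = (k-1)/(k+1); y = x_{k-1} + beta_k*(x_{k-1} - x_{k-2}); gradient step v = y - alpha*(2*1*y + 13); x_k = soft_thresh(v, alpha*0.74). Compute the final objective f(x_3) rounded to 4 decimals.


FISTA on f(x) = 1*x^2 + 13*x + 0.74*|x|
L = 2, alpha = 0.255
Iteration 1: beta = 0.0, y = 4.7449 + 0.0*(4.7449 - 4.7449) = 4.7449
  grad(y) = 22.4898, v = y - alpha*grad = -0.99
  prox(v) = soft_thresh(-0.99, 0.1887) = -0.8013
Iteration 2: beta = 0.3333, y = -0.8013 + 0.3333*(-0.8013 - 4.7449) = -2.65
  grad(y) = 7.6999, v = y - alpha*grad = -4.6135
  prox(v) = soft_thresh(-4.6135, 0.1887) = -4.4248
Iteration 3: beta = 0.5, y = -4.4248 + 0.5*(-4.4248 + 0.8013) = -6.2366
  grad(y) = 0.5269, v = y - alpha*grad = -6.3709
  prox(v) = soft_thresh(-6.3709, 0.1887) = -6.1822
f(x_3) = 1*(-6.1822)^2 + 13*(-6.1822) + 0.74*|-6.1822| = -37.5742


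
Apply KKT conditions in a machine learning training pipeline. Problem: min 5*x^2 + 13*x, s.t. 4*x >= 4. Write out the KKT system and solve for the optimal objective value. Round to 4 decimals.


Step 1: Try lambda = 0 (constraint inactive).
x_unc = -13/(2*5) = -1.3
Check: 4*-1.3 = -5.2 < 4 -- violated!
Step 2: Constraint must be active: 4*x = 4
x* = 4/4 = 1.0
lambda = (2*5*1.0 + 13)/4 = 5.75
Step 3: Compute optimal value.
f(x*) = 5*1.0^2 + 13*1.0 = 18.0


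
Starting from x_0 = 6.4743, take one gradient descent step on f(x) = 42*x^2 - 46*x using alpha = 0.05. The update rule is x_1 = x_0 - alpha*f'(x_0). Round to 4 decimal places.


We compute the gradient at x_0 and apply the update.
f'(x) = 84*x - 46
f'(6.4743) = 84*6.4743 - 46 = 497.8412
x_1 = 6.4743 - 0.05*497.8412 = -18.4178


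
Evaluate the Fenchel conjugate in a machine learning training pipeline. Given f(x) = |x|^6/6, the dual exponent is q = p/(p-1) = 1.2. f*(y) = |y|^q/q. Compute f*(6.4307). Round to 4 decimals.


The conjugate exponent q satisfies 1/p + 1/q = 1.
p = 6, so q = 6/(6 - 1) = 1.2
|y|^q = 6.4307^1.2 = 9.3306
f*(6.4307) = 9.3306 / 1.2 = 7.7755


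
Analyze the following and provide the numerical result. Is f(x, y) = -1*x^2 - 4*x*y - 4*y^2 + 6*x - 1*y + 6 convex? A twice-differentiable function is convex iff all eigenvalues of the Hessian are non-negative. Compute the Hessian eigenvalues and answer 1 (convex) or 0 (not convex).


The Hessian of f(x,y) = -1*x^2 - 4*x*y - 4*y^2 + 6*x - 1*y + 6 is:
H = [[-2, -4], [-4, -8]]
Trace = -2 - 8 = -10
Determinant = -2*-8 - (-4)^2 = 0
Discriminant = (-10)^2 - 4*0 = 100.0
Eigenvalues: lambda_1 = -10.0, lambda_2 = 0.0
The function is not convex.

0


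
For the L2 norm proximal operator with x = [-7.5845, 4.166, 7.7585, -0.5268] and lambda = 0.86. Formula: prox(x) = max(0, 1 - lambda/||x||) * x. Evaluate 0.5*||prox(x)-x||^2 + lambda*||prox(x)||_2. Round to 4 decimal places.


Step 1: Compute ||x||.
||x|| = 11.6341
Step 2: Compute scaling factor.
scale = max(0, 1 - 0.86/11.6341) = 0.9261
Step 3: prox(x) = [-7.0238, 3.858, 7.185, -0.4879]
||prox(x)|| = 10.7741
Step 4: Proximal objective.
0.5*||prox-x||^2 = 0.3698
lambda*||prox|| = 9.2657
Total = 9.6355


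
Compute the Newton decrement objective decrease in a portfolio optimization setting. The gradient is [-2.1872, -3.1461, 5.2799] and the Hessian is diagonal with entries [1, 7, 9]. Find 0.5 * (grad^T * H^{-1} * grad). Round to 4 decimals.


Step 1: H is diagonal, so H^(-1) * g = [-2.1872, -0.4494, 0.5867].
Step 2: g^T H^(-1) g = sum_i g_i^2 / H_ii
  = (-2.1872)^2/1 + (-3.1461)^2/7 + (5.2799)^2/9
  = 4.7838 + 1.414 + 3.0975 = 9.2953
Step 3: Objective decrease = 0.5 * g^T H^(-1) g = 4.6477


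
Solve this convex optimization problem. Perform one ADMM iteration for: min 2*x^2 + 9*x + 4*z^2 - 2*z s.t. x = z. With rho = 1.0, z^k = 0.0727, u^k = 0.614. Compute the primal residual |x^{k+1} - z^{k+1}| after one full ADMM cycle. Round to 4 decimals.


ADMM iteration with rho = 1.0, z^k = 0.0727, u^k = 0.614
Step 1: x-update.
Minimize 2*x^2 + 9*x + (1.0/2)*(x - 0.0727 + 0.614)^2
FOC: (2*2 + 1.0)*x = -9 + 1.0*(0.0727 - 0.614)
x^{k+1} = -1.9083
Step 2: z-update.
Minimize 4*z^2 - 2*z + (1.0/2)*(-1.9083 - z + 0.614)^2
FOC: (2*4 + 1.0)*z = 2 + 1.0*(-1.9083 + 0.614)
z^{k+1} = 0.0784
Step 3: u-update.
u^{k+1} = 0.614 - 1.9083 - 0.0784 = -1.3727
Step 4: Primal residual = |-1.9083 - 0.0784| = 1.9867


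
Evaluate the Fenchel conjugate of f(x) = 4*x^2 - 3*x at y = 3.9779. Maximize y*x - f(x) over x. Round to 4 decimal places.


f*(y) = sup_x {y*x - a*x^2 - b*x} = sup_x {(y-b)*x - a*x^2}
FOC: (y - b) - 2a*x = 0 => x* = (y - b)/(2a)
x* = (3.9779 + 3)/(2*4) = 0.8722
f*(3.9779) = (y-b)^2/(4a) = (3.9779 + 3)^2/(4*4)
= 48.6911/16 = 3.0432


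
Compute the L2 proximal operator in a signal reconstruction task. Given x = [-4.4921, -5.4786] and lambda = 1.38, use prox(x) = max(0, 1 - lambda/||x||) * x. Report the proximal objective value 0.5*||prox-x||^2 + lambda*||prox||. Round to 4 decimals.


Step 1: Compute ||x||.
||x|| = 7.0848
Step 2: Compute scaling factor.
scale = max(0, 1 - 1.38/7.0848) = 0.8052
Step 3: prox(x) = [-3.6171, -4.4115]
||prox(x)|| = 5.7048
Step 4: Proximal objective.
0.5*||prox-x||^2 = 0.9522
lambda*||prox|| = 7.8726
Total = 8.8248


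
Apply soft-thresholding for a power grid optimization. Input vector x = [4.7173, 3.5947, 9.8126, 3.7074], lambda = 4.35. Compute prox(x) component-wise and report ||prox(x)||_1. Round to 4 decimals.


Soft-thresholding with lambda = 4.35:
prox(4.7173) = sign(4.7173)*max(|4.7173| - 4.35, 0) = 0.3673
prox(3.5947) = sign(3.5947)*max(|3.5947| - 4.35, 0) = 0.0
prox(9.8126) = sign(9.8126)*max(|9.8126| - 4.35, 0) = 5.4626
prox(3.7074) = sign(3.7074)*max(|3.7074| - 4.35, 0) = 0.0
prox(x) = [0.3673, 0.0, 5.4626, 0.0]
||prox(x)||_1 = 0.3673 + 0.0 + 5.4626 + 0.0 = 5.8299


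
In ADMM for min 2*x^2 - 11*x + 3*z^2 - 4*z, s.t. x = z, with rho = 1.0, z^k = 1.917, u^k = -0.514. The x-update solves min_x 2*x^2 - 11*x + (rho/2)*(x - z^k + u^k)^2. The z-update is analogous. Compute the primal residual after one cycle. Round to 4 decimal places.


ADMM iteration with rho = 1.0, z^k = 1.917, u^k = -0.514
Step 1: x-update.
Minimize 2*x^2 - 11*x + (1.0/2)*(x - 1.917 - 0.514)^2
FOC: (2*2 + 1.0)*x = 11 + 1.0*(1.917 + 0.514)
x^{k+1} = 2.6862
Step 2: z-update.
Minimize 3*z^2 - 4*z + (1.0/2)*(2.6862 - z - 0.514)^2
FOC: (2*3 + 1.0)*z = 4 + 1.0*(2.6862 - 0.514)
z^{k+1} = 0.8817
Step 3: u-update.
u^{k+1} = -0.514 + 2.6862 - 0.8817 = 1.2905
Step 4: Primal residual = |2.6862 - 0.8817| = 1.8045


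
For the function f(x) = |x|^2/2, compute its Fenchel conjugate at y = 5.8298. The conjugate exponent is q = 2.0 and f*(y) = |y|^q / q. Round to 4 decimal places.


The conjugate exponent q satisfies 1/p + 1/q = 1.
p = 2, so q = 2/(2 - 1) = 2.0
|y|^q = 5.8298^2.0 = 33.9866
f*(5.8298) = 33.9866 / 2.0 = 16.9933


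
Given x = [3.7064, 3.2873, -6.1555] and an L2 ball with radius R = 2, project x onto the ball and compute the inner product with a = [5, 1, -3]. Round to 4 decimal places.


Step 1: Compute ||x|| (intermediates to 6 decimals).
||x|| = sqrt(3.7064^2 + 3.2873^2 + (-6.1555)^2) = 7.901514
Step 2: Project.
Since ||x|| > R, scale = R/||x|| = 2/7.901514 = 0.253116, proj(x) = scale * x
proj(x) = [0.938149, 0.832068, -1.558056]
Step 3: Dot product.
a^T * proj(x) = 5*0.938149 + 1*0.832068 - 3*(-1.558056) = 10.197


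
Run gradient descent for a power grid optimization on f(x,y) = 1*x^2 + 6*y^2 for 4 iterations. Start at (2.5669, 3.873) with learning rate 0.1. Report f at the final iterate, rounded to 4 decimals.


Gradient descent on f(x,y) = 1*x^2 + 6*y^2.
Starting point: (2.5669, 3.873), alpha = 0.1
Step 1: grad_x = 2*1*2.5669 = 5.1338, grad_y = 2*6*3.873 = 46.476
  x_1 = 2.5669 - 0.1*5.1338 = 2.0535
  y_1 = 3.873 - 0.1*46.476 = -0.7746
Step 2: grad_x = 2*1*2.0535 = 4.107, grad_y = 2*6*-0.7746 = -9.2952
  x_2 = 2.0535 - 0.1*4.107 = 1.6428
  y_2 = -0.7746 - 0.1*-9.2952 = 0.1549
Step 3: grad_x = 2*1*1.6428 = 3.2856, grad_y = 2*6*0.1549 = 1.859
  x_3 = 1.6428 - 0.1*3.2856 = 1.3143
  y_3 = 0.1549 - 0.1*1.859 = -0.031
Step 4: grad_x = 2*1*1.3143 = 2.6285, grad_y = 2*6*-0.031 = -0.3718
  x_4 = 1.3143 - 0.1*2.6285 = 1.0514
  y_4 = -0.031 - 0.1*-0.3718 = 0.0062
f(1.0514, 0.0062) = 1*1.0514^2 + 6*0.0062^2 = 1.1057


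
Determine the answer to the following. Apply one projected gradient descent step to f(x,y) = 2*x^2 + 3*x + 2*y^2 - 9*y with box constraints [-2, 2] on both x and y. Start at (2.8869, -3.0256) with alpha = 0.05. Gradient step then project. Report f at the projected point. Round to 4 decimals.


Step 1: Compute gradient at (2.8869, -3.0256).
grad_x = 2*2*2.8869 + 3 = 14.5476
grad_y = 2*2*-3.0256 - 9 = -21.1024
Step 2: Gradient step.
x_raw = 2.8869 - 0.05*14.5476 = 2.1595
y_raw = -3.0256 - 0.05*-21.1024 = -1.9705
Step 3: Project onto [-2, 2].
x_proj = clip(2.1595) = 2.0
y_proj = clip(-1.9705) = -1.9705
Step 4: Evaluate f.
f(2.0, -1.9705) = 39.4999


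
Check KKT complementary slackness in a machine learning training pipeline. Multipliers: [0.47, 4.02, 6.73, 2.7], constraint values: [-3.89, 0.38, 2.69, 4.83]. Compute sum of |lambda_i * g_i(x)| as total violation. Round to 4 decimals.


KKT complementary slackness check:
lambda_1 * g_1 = 0.47 * -3.89 = -1.8283
lambda_2 * g_2 = 4.02 * 0.38 = 1.5276
lambda_3 * g_3 = 6.73 * 2.69 = 18.1037
lambda_4 * g_4 = 2.7 * 4.83 = 13.041
Total violation = 1.8283 + 1.5276 + 18.1037 + 13.041 = 34.5006


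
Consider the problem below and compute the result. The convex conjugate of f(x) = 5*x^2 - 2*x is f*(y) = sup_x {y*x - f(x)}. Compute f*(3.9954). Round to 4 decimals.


f*(y) = sup_x {y*x - a*x^2 - b*x} = sup_x {(y-b)*x - a*x^2}
FOC: (y - b) - 2a*x = 0 => x* = (y - b)/(2a)
x* = (3.9954 + 2)/(2*5) = 0.5995
f*(3.9954) = (y-b)^2/(4a) = (3.9954 + 2)^2/(4*5)
= 35.9448/20 = 1.7972


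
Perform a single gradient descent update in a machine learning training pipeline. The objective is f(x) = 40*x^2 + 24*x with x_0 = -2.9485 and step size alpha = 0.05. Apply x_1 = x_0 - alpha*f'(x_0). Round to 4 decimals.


We compute the gradient at x_0 and apply the update.
f'(x) = 80*x + 24
f'(-2.9485) = 80*-2.9485 + 24 = -211.88
x_1 = -2.9485 - 0.05*-211.88 = 7.6455


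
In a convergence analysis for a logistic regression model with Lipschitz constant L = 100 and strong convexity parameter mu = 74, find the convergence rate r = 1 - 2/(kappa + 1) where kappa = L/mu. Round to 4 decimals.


Step 1: Compute the condition number.
kappa = L/mu = 100/74 = 1.3514
Step 2: Compute the convergence rate.
r = 1 - 2/(kappa + 1) = 1 - 2*mu/(L + mu) = (L - mu)/(L + mu) = 26/174 = 0.1494


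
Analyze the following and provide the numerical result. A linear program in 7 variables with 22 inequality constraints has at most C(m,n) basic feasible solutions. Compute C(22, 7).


Each vertex corresponds to some choice of n active constraints out of m, so the number of vertices is at most C(m, n) = m! / (n!(m-n)!).
m = 22, n = 7
Numerator: 22 * 21 * 20 * 19 * 18 * 17 * 16
Denominator: 7! = 5040
C(22, 7) = 170544


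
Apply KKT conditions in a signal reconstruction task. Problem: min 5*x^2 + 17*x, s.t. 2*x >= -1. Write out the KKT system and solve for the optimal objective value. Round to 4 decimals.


Step 1: Try lambda = 0 (constraint inactive).
x_unc = -17/(2*5) = -1.7
Check: 2*-1.7 = -3.4 < -1 -- violated!
Step 2: Constraint must be active: 2*x = -1
x* = -1/2 = -0.5
lambda = (2*5*(-0.5) + 17)/2 = 6.0
Step 3: Compute optimal value.
f(x*) = 5*(-0.5)^2 + 17*(-0.5) = -7.25


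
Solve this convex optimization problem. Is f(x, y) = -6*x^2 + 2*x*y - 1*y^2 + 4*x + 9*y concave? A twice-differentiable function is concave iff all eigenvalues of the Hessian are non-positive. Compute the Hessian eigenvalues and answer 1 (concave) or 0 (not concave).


The Hessian of f(x,y) = -6*x^2 + 2*x*y - 1*y^2 + 4*x + 9*y is:
H = [[-12, 2], [2, -2]]
Trace = -12 - 2 = -14
Determinant = -12*-2 - (2)^2 = 20
Discriminant = (-14)^2 - 4*20 = 116.0
Eigenvalues: lambda_1 = -12.3852, lambda_2 = -1.6148
The function is concave.

1


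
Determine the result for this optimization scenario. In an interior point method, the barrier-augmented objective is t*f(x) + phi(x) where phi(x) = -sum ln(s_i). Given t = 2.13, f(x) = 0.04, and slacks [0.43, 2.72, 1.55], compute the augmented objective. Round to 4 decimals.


Step 1: Compute log-barrier.
ln values: [-0.844, 1.0006, 0.4383]
phi = -(-0.844 + 1.0006 + 0.4383) = -0.5949
Step 2: Compute augmented objective.
t*f(x) = 2.13*0.04 = 0.0852
Total = 0.0852 - 0.5949 = -0.5097


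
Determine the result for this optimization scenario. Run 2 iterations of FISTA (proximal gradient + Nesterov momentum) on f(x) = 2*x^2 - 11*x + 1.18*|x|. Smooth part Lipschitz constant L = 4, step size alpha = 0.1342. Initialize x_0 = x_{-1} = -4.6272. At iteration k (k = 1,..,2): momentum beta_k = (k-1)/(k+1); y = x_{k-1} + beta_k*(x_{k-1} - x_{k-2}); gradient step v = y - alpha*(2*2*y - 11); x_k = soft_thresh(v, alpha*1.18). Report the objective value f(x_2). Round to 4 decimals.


FISTA on f(x) = 2*x^2 - 11*x + 1.18*|x|
L = 4, alpha = 0.1342
Iteration 1: beta = 0.0, y = -4.6272 + 0.0*(-4.6272 + 4.6272) = -4.6272
  grad(y) = -29.5088, v = y - alpha*grad = -0.6671
  prox(v) = soft_thresh(-0.6671, 0.1584) = -0.5088
Iteration 2: beta = 0.3333, y = -0.5088 + 0.3333*(-0.5088 + 4.6272) = 0.864
  grad(y) = -7.5438, v = y - alpha*grad = 1.8764
  prox(v) = soft_thresh(1.8764, 0.1584) = 1.7181
f(x_2) = 2*1.7181^2 - 11*1.7181 + 1.18*|1.7181| = -10.9679


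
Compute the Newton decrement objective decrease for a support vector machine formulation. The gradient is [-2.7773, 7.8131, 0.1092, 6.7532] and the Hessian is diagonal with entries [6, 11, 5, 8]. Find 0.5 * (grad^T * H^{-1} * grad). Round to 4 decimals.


Step 1: H is diagonal, so H^(-1) * g = [-0.4629, 0.7103, 0.0218, 0.8442].
Step 2: g^T H^(-1) g = sum_i g_i^2 / H_ii
  = (-2.7773)^2/6 + (7.8131)^2/11 + (0.1092)^2/5 + (6.7532)^2/8
  = 1.2856 + 5.5495 + 0.0024 + 5.7007 = 12.5382
Step 3: Objective decrease = 0.5 * g^T H^(-1) g = 6.2691


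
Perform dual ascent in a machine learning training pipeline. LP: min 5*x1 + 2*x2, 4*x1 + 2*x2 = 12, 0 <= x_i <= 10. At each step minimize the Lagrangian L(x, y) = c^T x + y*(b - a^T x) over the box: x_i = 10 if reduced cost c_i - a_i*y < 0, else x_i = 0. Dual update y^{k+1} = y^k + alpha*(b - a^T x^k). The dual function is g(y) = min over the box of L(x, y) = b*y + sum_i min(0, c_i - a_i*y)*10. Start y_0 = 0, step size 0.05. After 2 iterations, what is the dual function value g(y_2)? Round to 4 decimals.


Dual ascent for LP: min 5*x1 + 2*x2, 4*x1 + 2*x2 = 12, 0 <= x_i <= 10
Step 1: y^k = 0.0, reduced costs: (5.0, 2.0)
  x^k = (0.0, 0.0), subgradient = b - a^T x = 12.0
  y^{k+1} = 0.0 + 0.05*12.0 = 0.6
Step 2: y^k = 0.6, reduced costs: (2.6, 0.8)
  x^k = (0.0, 0.0), subgradient = b - a^T x = 12.0
  y^{k+1} = 0.6 + 0.05*12.0 = 1.2
Dual objective at y_2 = 1.2: reduced costs (0.2, -0.4), box minimizer x = (0.0, 10.0)
g(y_2) = b*y + (c1 - a1*y)*x1 + (c2 - a2*y)*x2 = 12*1.2 + 0.2*0.0 + (-0.4)*10.0 = 14.4 + 0.0 - 4.0 = 10.4


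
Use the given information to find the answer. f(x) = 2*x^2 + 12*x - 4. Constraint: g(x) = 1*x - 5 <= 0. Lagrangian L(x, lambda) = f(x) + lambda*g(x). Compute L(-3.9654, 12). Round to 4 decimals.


Step 1: Evaluate f(x).
f(-3.9654) = 2*(-3.9654)^2 + 12*(-3.9654) - 4 = -20.136
Step 2: Evaluate g(x).
g(-3.9654) = 1*-3.9654 - 5 = -8.9654
Step 3: Compute Lagrangian.
L = -20.136 + 12*-8.9654 = -127.7208


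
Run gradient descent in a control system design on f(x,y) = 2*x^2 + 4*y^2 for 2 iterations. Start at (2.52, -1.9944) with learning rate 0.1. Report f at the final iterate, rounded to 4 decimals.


Gradient descent on f(x,y) = 2*x^2 + 4*y^2.
Starting point: (2.52, -1.9944), alpha = 0.1
Step 1: grad_x = 2*2*2.52 = 10.08, grad_y = 2*4*-1.9944 = -15.9552
  x_1 = 2.52 - 0.1*10.08 = 1.512
  y_1 = -1.9944 - 0.1*-15.9552 = -0.3989
Step 2: grad_x = 2*2*1.512 = 6.048, grad_y = 2*4*-0.3989 = -3.191
  x_2 = 1.512 - 0.1*6.048 = 0.9072
  y_2 = -0.3989 - 0.1*-3.191 = -0.0798
f(0.9072, -0.0798) = 2*0.9072^2 + 4*(-0.0798)^2 = 1.6715


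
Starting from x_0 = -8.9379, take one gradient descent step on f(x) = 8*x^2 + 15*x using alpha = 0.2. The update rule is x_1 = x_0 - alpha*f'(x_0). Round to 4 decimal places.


We compute the gradient at x_0 and apply the update.
f'(x) = 16*x + 15
f'(-8.9379) = 16*-8.9379 + 15 = -128.0064
x_1 = -8.9379 - 0.2*-128.0064 = 16.6634


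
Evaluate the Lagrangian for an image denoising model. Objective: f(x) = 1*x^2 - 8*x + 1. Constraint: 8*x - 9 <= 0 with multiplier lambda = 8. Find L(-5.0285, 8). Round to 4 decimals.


Step 1: Evaluate f(x).
f(-5.0285) = 1*(-5.0285)^2 - 8*(-5.0285) + 1 = 66.5138
Step 2: Evaluate g(x).
g(-5.0285) = 8*-5.0285 - 9 = -49.228
Step 3: Compute Lagrangian.
L = 66.5138 + 8*-49.228 = -327.3102


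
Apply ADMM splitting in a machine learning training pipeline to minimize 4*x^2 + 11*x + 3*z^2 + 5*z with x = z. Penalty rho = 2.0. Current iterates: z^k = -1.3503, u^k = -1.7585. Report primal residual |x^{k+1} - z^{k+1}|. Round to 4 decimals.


ADMM iteration with rho = 2.0, z^k = -1.3503, u^k = -1.7585
Step 1: x-update.
Minimize 4*x^2 + 11*x + (2.0/2)*(x + 1.3503 - 1.7585)^2
FOC: (2*4 + 2.0)*x = -11 + 2.0*(-1.3503 + 1.7585)
x^{k+1} = -1.0184
Step 2: z-update.
Minimize 3*z^2 + 5*z + (2.0/2)*(-1.0184 - z - 1.7585)^2
FOC: (2*3 + 2.0)*z = -5 + 2.0*(-1.0184 - 1.7585)
z^{k+1} = -1.3192
Step 3: u-update.
u^{k+1} = -1.7585 - 1.0184 + 1.3192 = -1.4576
Step 4: Primal residual = |-1.0184 + 1.3192| = 0.3009


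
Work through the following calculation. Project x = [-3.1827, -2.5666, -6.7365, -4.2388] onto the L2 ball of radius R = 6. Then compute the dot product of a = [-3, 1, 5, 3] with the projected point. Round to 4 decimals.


Step 1: Compute ||x|| (intermediates to 6 decimals).
||x|| = sqrt((-3.1827)^2 + (-2.5666)^2 + (-6.7365)^2 + (-4.2388)^2) = 8.947898
Step 2: Project.
Since ||x|| > R, scale = R/||x|| = 6/8.947898 = 0.670549, proj(x) = scale * x
proj(x) = [-2.134156, -1.721031, -4.517153, -2.842323]
Step 3: Dot product.
a^T * proj(x) = -3*(-2.134156) + 1*(-1.721031) + 5*(-4.517153) + 3*(-2.842323) = -26.4313


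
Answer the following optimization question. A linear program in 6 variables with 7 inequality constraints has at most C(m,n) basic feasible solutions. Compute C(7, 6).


Each vertex corresponds to some choice of n active constraints out of m, so the number of vertices is at most C(m, n) = m! / (n!(m-n)!).
m = 7, n = 6
Numerator: 7 * 6 * 5 * 4 * 3 * 2
Denominator: 6! = 720
C(7, 6) = 7


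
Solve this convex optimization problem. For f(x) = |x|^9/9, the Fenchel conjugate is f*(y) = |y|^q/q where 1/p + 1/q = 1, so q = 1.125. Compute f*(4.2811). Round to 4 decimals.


The conjugate exponent q satisfies 1/p + 1/q = 1.
p = 9, so q = 9/(9 - 1) = 1.125
|y|^q = 4.2811^1.125 = 5.1345
f*(4.2811) = 5.1345 / 1.125 = 4.564


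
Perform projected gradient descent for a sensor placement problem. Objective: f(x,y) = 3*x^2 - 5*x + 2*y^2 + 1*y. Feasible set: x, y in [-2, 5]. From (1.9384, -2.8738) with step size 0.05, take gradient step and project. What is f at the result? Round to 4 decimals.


Step 1: Compute gradient at (1.9384, -2.8738).
grad_x = 2*3*1.9384 - 5 = 6.6304
grad_y = 2*2*-2.8738 + 1 = -10.4952
Step 2: Gradient step.
x_raw = 1.9384 - 0.05*6.6304 = 1.6069
y_raw = -2.8738 - 0.05*-10.4952 = -2.349
Step 3: Project onto [-2, 5].
x_proj = clip(1.6069) = 1.6069
y_proj = clip(-2.349) = -2.0
Step 4: Evaluate f.
f(1.6069, -2.0) = 5.7118


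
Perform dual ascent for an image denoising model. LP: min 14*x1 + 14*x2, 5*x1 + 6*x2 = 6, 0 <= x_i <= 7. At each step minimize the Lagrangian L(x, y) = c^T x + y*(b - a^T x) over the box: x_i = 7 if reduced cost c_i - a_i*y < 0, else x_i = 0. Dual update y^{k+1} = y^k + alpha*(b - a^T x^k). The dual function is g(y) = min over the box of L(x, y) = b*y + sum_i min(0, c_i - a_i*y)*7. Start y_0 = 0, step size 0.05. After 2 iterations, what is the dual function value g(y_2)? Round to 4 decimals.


Dual ascent for LP: min 14*x1 + 14*x2, 5*x1 + 6*x2 = 6, 0 <= x_i <= 7
Step 1: y^k = 0.0, reduced costs: (14.0, 14.0)
  x^k = (0.0, 0.0), subgradient = b - a^T x = 6.0
  y^{k+1} = 0.0 + 0.05*6.0 = 0.3
Step 2: y^k = 0.3, reduced costs: (12.5, 12.2)
  x^k = (0.0, 0.0), subgradient = b - a^T x = 6.0
  y^{k+1} = 0.3 + 0.05*6.0 = 0.6
Dual objective at y_2 = 0.6: reduced costs (11.0, 10.4), box minimizer x = (0.0, 0.0)
g(y_2) = b*y + (c1 - a1*y)*x1 + (c2 - a2*y)*x2 = 6*0.6 + 11.0*0.0 + 10.4*0.0 = 3.6 + 0.0 + 0.0 = 3.6


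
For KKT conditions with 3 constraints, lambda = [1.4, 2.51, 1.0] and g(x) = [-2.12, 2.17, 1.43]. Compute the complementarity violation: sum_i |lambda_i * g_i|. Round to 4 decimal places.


KKT complementary slackness check:
lambda_1 * g_1 = 1.4 * -2.12 = -2.968
lambda_2 * g_2 = 2.51 * 2.17 = 5.4467
lambda_3 * g_3 = 1.0 * 1.43 = 1.43
Total violation = 2.968 + 5.4467 + 1.43 = 9.8447


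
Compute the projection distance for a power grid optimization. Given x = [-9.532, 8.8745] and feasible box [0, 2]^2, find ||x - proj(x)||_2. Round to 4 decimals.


Project each component onto [0, 2].
clip(-9.532) = 0.0, clip(8.8745) = 2.0
Projection = [0.0, 2.0]
Squared diffs: [90.859, 47.2588]
Distance = sqrt(138.1178) = 11.7524


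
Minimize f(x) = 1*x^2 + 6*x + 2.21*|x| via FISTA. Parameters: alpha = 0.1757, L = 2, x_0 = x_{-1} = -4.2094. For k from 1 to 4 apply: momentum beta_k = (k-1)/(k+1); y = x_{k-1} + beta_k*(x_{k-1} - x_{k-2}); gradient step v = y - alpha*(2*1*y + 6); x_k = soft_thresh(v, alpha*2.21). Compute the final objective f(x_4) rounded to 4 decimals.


FISTA on f(x) = 1*x^2 + 6*x + 2.21*|x|
L = 2, alpha = 0.1757
Iteration 1: beta = 0.0, y = -4.2094 + 0.0*(-4.2094 + 4.2094) = -4.2094
  grad(y) = -2.4188, v = y - alpha*grad = -3.7844
  prox(v) = soft_thresh(-3.7844, 0.3883) = -3.3961
Iteration 2: beta = 0.3333, y = -3.3961 + 0.3333*(-3.3961 + 4.2094) = -3.125
  grad(y) = -0.2501, v = y - alpha*grad = -3.0811
  prox(v) = soft_thresh(-3.0811, 0.3883) = -2.6928
Iteration 3: beta = 0.5, y = -2.6928 + 0.5*(-2.6928 + 3.3961) = -2.3411
  grad(y) = 1.3177, v = y - alpha*grad = -2.5727
  prox(v) = soft_thresh(-2.5727, 0.3883) = -2.1844
Iteration 4: beta = 0.6, y = -2.1844 + 0.6*(-2.1844 + 2.6928) = -1.8793
  grad(y) = 2.2414, v = y - alpha*grad = -2.2731
  prox(v) = soft_thresh(-2.2731, 0.3883) = -1.8848
f(x_4) = 1*(-1.8848)^2 + 6*(-1.8848) + 2.21*|-1.8848| = -3.5909


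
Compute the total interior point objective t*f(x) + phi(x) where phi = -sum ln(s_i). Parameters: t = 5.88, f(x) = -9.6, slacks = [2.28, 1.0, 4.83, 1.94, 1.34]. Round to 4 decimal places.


Step 1: Compute log-barrier.
ln values: [0.8242, 0.0, 1.5748, 0.6627, 0.2927]
phi = -(0.8242 + 0.0 + 1.5748 + 0.6627 + 0.2927) = -3.3544
Step 2: Compute augmented objective.
t*f(x) = 5.88*-9.6 = -56.448
Total = -56.448 - 3.3544 = -59.8024


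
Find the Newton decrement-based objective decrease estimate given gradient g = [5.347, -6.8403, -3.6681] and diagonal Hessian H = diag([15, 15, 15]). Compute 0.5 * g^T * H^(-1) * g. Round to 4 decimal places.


Step 1: H is diagonal, so H^(-1) * g = [0.3565, -0.456, -0.2445].
Step 2: g^T H^(-1) g = sum_i g_i^2 / H_ii
  = (5.347)^2/15 + (-6.8403)^2/15 + (-3.6681)^2/15
  = 1.906 + 3.1193 + 0.897 = 5.9223
Step 3: Objective decrease = 0.5 * g^T H^(-1) g = 2.9612


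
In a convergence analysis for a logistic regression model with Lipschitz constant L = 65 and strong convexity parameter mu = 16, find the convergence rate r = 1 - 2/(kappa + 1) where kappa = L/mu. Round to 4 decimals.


Step 1: Compute the condition number.
kappa = L/mu = 65/16 = 4.0625
Step 2: Compute the convergence rate.
r = 1 - 2/(kappa + 1) = 1 - 2*mu/(L + mu) = (L - mu)/(L + mu) = 49/81 = 0.6049


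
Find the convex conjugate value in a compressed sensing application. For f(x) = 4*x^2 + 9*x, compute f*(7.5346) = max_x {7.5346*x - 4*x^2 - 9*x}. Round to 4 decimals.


f*(y) = sup_x {y*x - a*x^2 - b*x} = sup_x {(y-b)*x - a*x^2}
FOC: (y - b) - 2a*x = 0 => x* = (y - b)/(2a)
x* = (7.5346 - 9)/(2*4) = -0.1832
f*(7.5346) = (y-b)^2/(4a) = (7.5346 - 9)^2/(4*4)
= 2.1474/16 = 0.1342


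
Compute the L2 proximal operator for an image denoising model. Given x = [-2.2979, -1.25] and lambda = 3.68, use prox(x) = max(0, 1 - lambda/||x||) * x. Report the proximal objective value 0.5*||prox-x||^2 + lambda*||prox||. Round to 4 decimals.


Step 1: Compute ||x||.
||x|| = 2.6159
Step 2: Compute scaling factor.
scale = max(0, 1 - 3.68/2.6159) = 0.0
Step 3: prox(x) = [-0.0, -0.0]
||prox(x)|| = 0.0
Step 4: Proximal objective.
0.5*||prox-x||^2 = 3.4214
lambda*||prox|| = 0.0
Total = 3.4214


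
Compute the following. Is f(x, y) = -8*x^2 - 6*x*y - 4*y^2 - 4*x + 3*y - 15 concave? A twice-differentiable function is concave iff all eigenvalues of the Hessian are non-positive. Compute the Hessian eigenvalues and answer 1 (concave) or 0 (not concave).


The Hessian of f(x,y) = -8*x^2 - 6*x*y - 4*y^2 - 4*x + 3*y - 15 is:
H = [[-16, -6], [-6, -8]]
Trace = -16 - 8 = -24
Determinant = -16*-8 - (-6)^2 = 92
Discriminant = (-24)^2 - 4*92 = 208.0
Eigenvalues: lambda_1 = -19.2111, lambda_2 = -4.7889
The function is concave.

1


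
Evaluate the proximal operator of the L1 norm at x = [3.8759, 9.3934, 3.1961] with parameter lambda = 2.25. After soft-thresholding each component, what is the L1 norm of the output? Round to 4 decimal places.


Soft-thresholding with lambda = 2.25:
prox(3.8759) = sign(3.8759)*max(|3.8759| - 2.25, 0) = 1.6259
prox(9.3934) = sign(9.3934)*max(|9.3934| - 2.25, 0) = 7.1434
prox(3.1961) = sign(3.1961)*max(|3.1961| - 2.25, 0) = 0.9461
prox(x) = [1.6259, 7.1434, 0.9461]
||prox(x)||_1 = 1.6259 + 7.1434 + 0.9461 = 9.7154


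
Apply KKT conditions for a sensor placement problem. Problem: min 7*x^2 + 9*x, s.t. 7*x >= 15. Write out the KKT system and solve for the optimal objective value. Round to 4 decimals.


Step 1: Try lambda = 0 (constraint inactive).
x_unc = -9/(2*7) = -0.6429
Check: 7*-0.6429 = -4.5003 < 15 -- violated!
Step 2: Constraint must be active: 7*x = 15
x* = 15/7 = 2.1429 (rounded; the exact value 15/7 is used below)
lambda = (2*7*(15/7) + 9)/7 = 5.5714
Step 3: Compute optimal value.
f(x*) = 7*(15/7)^2 + 9*(15/7) = 51.4286


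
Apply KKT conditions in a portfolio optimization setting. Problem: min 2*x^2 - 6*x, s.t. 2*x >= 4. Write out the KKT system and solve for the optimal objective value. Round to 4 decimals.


Step 1: Try lambda = 0 (constraint inactive).
x_unc = 6/(2*2) = 1.5
Check: 2*1.5 = 3.0 < 4 -- violated!
Step 2: Constraint must be active: 2*x = 4
x* = 4/2 = 2.0
lambda = (2*2*2.0 - 6)/2 = 1.0
Step 3: Compute optimal value.
f(x*) = 2*2.0^2 - 6*2.0 = -4.0


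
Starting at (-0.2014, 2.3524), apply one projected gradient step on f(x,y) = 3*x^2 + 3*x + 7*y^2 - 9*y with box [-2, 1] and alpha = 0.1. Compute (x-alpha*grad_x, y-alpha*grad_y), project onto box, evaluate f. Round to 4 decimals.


Step 1: Compute gradient at (-0.2014, 2.3524).
grad_x = 2*3*-0.2014 + 3 = 1.7916
grad_y = 2*7*2.3524 - 9 = 23.9336
Step 2: Gradient step.
x_raw = -0.2014 - 0.1*1.7916 = -0.3806
y_raw = 2.3524 - 0.1*23.9336 = -0.041
Step 3: Project onto [-2, 1].
x_proj = clip(-0.3806) = -0.3806
y_proj = clip(-0.041) = -0.041
Step 4: Evaluate f.
f(-0.3806, -0.041) = -0.3268


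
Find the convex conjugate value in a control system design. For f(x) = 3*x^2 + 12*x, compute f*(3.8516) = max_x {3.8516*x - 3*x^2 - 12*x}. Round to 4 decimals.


f*(y) = sup_x {y*x - a*x^2 - b*x} = sup_x {(y-b)*x - a*x^2}
FOC: (y - b) - 2a*x = 0 => x* = (y - b)/(2a)
x* = (3.8516 - 12)/(2*3) = -1.3581
f*(3.8516) = (y-b)^2/(4a) = (3.8516 - 12)^2/(4*3)
= 66.3964/12 = 5.533


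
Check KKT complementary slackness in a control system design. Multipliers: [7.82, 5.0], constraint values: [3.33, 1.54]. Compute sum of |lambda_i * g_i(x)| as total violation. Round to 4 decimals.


KKT complementary slackness check:
lambda_1 * g_1 = 7.82 * 3.33 = 26.0406
lambda_2 * g_2 = 5.0 * 1.54 = 7.7
Total violation = 26.0406 + 7.7 = 33.7406


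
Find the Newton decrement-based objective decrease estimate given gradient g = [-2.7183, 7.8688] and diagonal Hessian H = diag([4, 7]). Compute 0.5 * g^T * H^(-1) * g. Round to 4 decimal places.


Step 1: H is diagonal, so H^(-1) * g = [-0.6796, 1.1241].
Step 2: g^T H^(-1) g = sum_i g_i^2 / H_ii
  = (-2.7183)^2/4 + (7.8688)^2/7
  = 1.8473 + 8.8454 = 10.6927
Step 3: Objective decrease = 0.5 * g^T H^(-1) g = 5.3464


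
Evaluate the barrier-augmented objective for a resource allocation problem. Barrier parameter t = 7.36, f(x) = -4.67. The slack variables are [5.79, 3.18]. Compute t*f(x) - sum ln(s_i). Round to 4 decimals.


Step 1: Compute log-barrier.
ln values: [1.7561, 1.1569]
phi = -(1.7561 + 1.1569) = -2.913
Step 2: Compute augmented objective.
t*f(x) = 7.36*-4.67 = -34.3712
Total = -34.3712 - 2.913 = -37.2842


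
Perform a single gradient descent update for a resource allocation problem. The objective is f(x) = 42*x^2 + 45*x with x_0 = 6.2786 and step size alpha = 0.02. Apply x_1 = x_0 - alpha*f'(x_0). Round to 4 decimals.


We compute the gradient at x_0 and apply the update.
f'(x) = 84*x + 45
f'(6.2786) = 84*6.2786 + 45 = 572.4024
x_1 = 6.2786 - 0.02*572.4024 = -5.1694


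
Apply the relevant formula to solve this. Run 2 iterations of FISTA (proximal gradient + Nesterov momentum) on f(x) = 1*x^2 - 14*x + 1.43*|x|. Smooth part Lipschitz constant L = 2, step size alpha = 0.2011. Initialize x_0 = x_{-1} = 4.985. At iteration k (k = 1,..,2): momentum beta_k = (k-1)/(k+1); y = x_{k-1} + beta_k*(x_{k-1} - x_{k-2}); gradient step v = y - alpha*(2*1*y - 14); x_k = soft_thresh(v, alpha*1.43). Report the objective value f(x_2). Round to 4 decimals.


FISTA on f(x) = 1*x^2 - 14*x + 1.43*|x|
L = 2, alpha = 0.2011
Iteration 1: beta = 0.0, y = 4.985 + 0.0*(4.985 - 4.985) = 4.985
  grad(y) = -4.03, v = y - alpha*grad = 5.7954
  prox(v) = soft_thresh(5.7954, 0.2876) = 5.5079
Iteration 2: beta = 0.3333, y = 5.5079 + 0.3333*(5.5079 - 4.985) = 5.6821
  grad(y) = -2.6357, v = y - alpha*grad = 6.2122
  prox(v) = soft_thresh(6.2122, 0.2876) = 5.9246
f(x_2) = 1*5.9246^2 - 14*5.9246 + 1.43*|5.9246| = -39.3713


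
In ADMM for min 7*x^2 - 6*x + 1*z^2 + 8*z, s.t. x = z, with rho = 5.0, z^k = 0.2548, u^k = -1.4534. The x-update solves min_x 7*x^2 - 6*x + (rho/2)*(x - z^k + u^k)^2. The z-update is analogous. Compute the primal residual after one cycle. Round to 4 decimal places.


ADMM iteration with rho = 5.0, z^k = 0.2548, u^k = -1.4534
Step 1: x-update.
Minimize 7*x^2 - 6*x + (5.0/2)*(x - 0.2548 - 1.4534)^2
FOC: (2*7 + 5.0)*x = 6 + 5.0*(0.2548 + 1.4534)
x^{k+1} = 0.7653
Step 2: z-update.
Minimize 1*z^2 + 8*z + (5.0/2)*(0.7653 - z - 1.4534)^2
FOC: (2*1 + 5.0)*z = -8 + 5.0*(0.7653 - 1.4534)
z^{k+1} = -1.6343
Step 3: u-update.
u^{k+1} = -1.4534 + 0.7653 + 1.6343 = 0.9463
Step 4: Primal residual = |0.7653 + 1.6343| = 2.3997


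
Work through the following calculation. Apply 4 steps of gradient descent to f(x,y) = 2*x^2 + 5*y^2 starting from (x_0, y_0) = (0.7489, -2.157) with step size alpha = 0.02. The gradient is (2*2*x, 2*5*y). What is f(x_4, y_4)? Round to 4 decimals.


Gradient descent on f(x,y) = 2*x^2 + 5*y^2.
Starting point: (0.7489, -2.157), alpha = 0.02
Step 1: grad_x = 2*2*0.7489 = 2.9956, grad_y = 2*5*-2.157 = -21.57
  x_1 = 0.7489 - 0.02*2.9956 = 0.689
  y_1 = -2.157 - 0.02*-21.57 = -1.7256
Step 2: grad_x = 2*2*0.689 = 2.756, grad_y = 2*5*-1.7256 = -17.256
  x_2 = 0.689 - 0.02*2.756 = 0.6339
  y_2 = -1.7256 - 0.02*-17.256 = -1.3805
Step 3: grad_x = 2*2*0.6339 = 2.5355, grad_y = 2*5*-1.3805 = -13.8048
  x_3 = 0.6339 - 0.02*2.5355 = 0.5832
  y_3 = -1.3805 - 0.02*-13.8048 = -1.1044
Step 4: grad_x = 2*2*0.5832 = 2.3326, grad_y = 2*5*-1.1044 = -11.0438
  x_4 = 0.5832 - 0.02*2.3326 = 0.5365
  y_4 = -1.1044 - 0.02*-11.0438 = -0.8835
f(0.5365, -0.8835) = 2*0.5365^2 + 5*(-0.8835)^2 = 4.4786


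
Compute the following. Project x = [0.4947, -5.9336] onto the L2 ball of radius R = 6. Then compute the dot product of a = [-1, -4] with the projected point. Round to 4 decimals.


Step 1: Compute ||x|| (intermediates to 6 decimals).
||x|| = sqrt(0.4947^2 + (-5.9336)^2) = 5.954187
Step 2: Project.
Since ||x|| <= R, proj = x (no scaling needed).
proj(x) = [0.4947, -5.9336]
Step 3: Dot product.
a^T * proj(x) = -1*0.4947 - 4*(-5.9336) = 23.2397


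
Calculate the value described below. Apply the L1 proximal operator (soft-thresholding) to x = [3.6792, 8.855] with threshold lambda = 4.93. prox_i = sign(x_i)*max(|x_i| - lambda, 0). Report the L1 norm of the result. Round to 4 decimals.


Soft-thresholding with lambda = 4.93:
prox(3.6792) = sign(3.6792)*max(|3.6792| - 4.93, 0) = 0.0
prox(8.855) = sign(8.855)*max(|8.855| - 4.93, 0) = 3.925
prox(x) = [0.0, 3.925]
||prox(x)||_1 = 0.0 + 3.925 = 3.925


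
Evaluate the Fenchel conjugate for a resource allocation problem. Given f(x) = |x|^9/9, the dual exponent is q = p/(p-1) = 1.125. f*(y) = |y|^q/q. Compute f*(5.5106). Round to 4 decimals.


The conjugate exponent q satisfies 1/p + 1/q = 1.
p = 9, so q = 9/(9 - 1) = 1.125
|y|^q = 5.5106^1.125 = 6.821
f*(5.5106) = 6.821 / 1.125 = 6.0631


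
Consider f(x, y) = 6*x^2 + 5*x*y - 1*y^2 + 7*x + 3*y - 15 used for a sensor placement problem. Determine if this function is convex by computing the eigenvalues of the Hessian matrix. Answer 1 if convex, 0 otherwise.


The Hessian of f(x,y) = 6*x^2 + 5*x*y - 1*y^2 + 7*x + 3*y - 15 is:
H = [[12, 5], [5, -2]]
Trace = 12 - 2 = 10
Determinant = 12*-2 - (5)^2 = -49
Discriminant = (10)^2 - 4*-49 = 296.0
Eigenvalues: lambda_1 = -3.6023, lambda_2 = 13.6023
The function is not convex.

0


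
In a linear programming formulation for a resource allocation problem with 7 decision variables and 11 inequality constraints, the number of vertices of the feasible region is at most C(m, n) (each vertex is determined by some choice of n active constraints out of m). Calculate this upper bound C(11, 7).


Each vertex corresponds to some choice of n active constraints out of m, so the number of vertices is at most C(m, n) = m! / (n!(m-n)!).
m = 11, n = 7
Numerator: 11 * 10 * 9 * 8 * 7 * 6 * 5
Denominator: 7! = 5040
C(11, 7) = 330


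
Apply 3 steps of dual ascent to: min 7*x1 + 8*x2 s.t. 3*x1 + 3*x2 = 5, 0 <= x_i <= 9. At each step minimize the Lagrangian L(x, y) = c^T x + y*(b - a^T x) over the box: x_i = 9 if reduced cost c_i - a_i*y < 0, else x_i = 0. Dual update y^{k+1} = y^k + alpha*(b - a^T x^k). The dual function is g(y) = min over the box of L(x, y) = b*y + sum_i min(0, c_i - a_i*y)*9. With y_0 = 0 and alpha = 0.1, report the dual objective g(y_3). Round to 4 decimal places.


Dual ascent for LP: min 7*x1 + 8*x2, 3*x1 + 3*x2 = 5, 0 <= x_i <= 9
Step 1: y^k = 0.0, reduced costs: (7.0, 8.0)
  x^k = (0.0, 0.0), subgradient = b - a^T x = 5.0
  y^{k+1} = 0.0 + 0.1*5.0 = 0.5
Step 2: y^k = 0.5, reduced costs: (5.5, 6.5)
  x^k = (0.0, 0.0), subgradient = b - a^T x = 5.0
  y^{k+1} = 0.5 + 0.1*5.0 = 1.0
Step 3: y^k = 1.0, reduced costs: (4.0, 5.0)
  x^k = (0.0, 0.0), subgradient = b - a^T x = 5.0
  y^{k+1} = 1.0 + 0.1*5.0 = 1.5
Dual objective at y_3 = 1.5: reduced costs (2.5, 3.5), box minimizer x = (0.0, 0.0)
g(y_3) = b*y + (c1 - a1*y)*x1 + (c2 - a2*y)*x2 = 5*1.5 + 2.5*0.0 + 3.5*0.0 = 7.5 + 0.0 + 0.0 = 7.5


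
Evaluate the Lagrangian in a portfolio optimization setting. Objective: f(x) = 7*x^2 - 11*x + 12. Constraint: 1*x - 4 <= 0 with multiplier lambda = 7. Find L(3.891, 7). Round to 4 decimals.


Step 1: Evaluate f(x).
f(3.891) = 7*3.891^2 - 11*3.891 + 12 = 75.1782
Step 2: Evaluate g(x).
g(3.891) = 1*3.891 - 4 = -0.109
Step 3: Compute Lagrangian.
L = 75.1782 + 7*-0.109 = 74.4152


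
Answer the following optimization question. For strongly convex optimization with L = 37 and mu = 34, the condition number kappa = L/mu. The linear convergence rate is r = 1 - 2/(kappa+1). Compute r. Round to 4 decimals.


Step 1: Compute the condition number.
kappa = L/mu = 37/34 = 1.0882
Step 2: Compute the convergence rate.
r = 1 - 2/(kappa + 1) = 1 - 2*mu/(L + mu) = (L - mu)/(L + mu) = 3/71 = 0.0423


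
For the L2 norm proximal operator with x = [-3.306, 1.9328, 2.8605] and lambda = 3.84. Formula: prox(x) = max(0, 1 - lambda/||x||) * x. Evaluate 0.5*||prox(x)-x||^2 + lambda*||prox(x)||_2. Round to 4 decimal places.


Step 1: Compute ||x||.
||x|| = 4.7799
Step 2: Compute scaling factor.
scale = max(0, 1 - 3.84/4.7799) = 0.1966
Step 3: prox(x) = [-0.6501, 0.3801, 0.5625]
||prox(x)|| = 0.9399
Step 4: Proximal objective.
0.5*||prox-x||^2 = 7.3728
lambda*||prox|| = 3.6092
Total = 10.9822


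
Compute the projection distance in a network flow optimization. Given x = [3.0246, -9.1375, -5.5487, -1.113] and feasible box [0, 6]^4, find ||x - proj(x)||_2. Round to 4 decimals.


Project each component onto [0, 6].
clip(3.0246) = 3.0246, clip(-9.1375) = 0.0, clip(-5.5487) = 0.0, clip(-1.113) = 0.0
Projection = [3.0246, 0.0, 0.0, 0.0]
Squared diffs: [0.0, 83.4939, 30.7881, 1.2388]
Distance = sqrt(115.5208) = 10.7481


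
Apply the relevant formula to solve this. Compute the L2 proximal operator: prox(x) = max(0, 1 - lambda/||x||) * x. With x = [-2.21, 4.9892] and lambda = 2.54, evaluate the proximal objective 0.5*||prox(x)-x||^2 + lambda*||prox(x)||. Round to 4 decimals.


Step 1: Compute ||x||.
||x|| = 5.4568
Step 2: Compute scaling factor.
scale = max(0, 1 - 2.54/5.4568) = 0.5345
Step 3: prox(x) = [-1.1813, 2.6668]
||prox(x)|| = 2.9168
Step 4: Proximal objective.
0.5*||prox-x||^2 = 3.2258
lambda*||prox|| = 7.4087
Total = 10.6344


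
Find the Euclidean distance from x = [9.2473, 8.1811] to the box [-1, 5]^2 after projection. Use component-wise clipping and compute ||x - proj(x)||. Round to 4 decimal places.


Project each component onto [-1, 5].
clip(9.2473) = 5.0, clip(8.1811) = 5.0
Projection = [5.0, 5.0]
Squared diffs: [18.0396, 10.1194]
Distance = sqrt(28.159) = 5.3065


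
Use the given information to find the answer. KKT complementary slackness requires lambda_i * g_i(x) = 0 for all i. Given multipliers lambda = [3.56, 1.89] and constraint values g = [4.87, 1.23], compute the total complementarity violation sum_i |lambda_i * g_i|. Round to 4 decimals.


KKT complementary slackness check:
lambda_1 * g_1 = 3.56 * 4.87 = 17.3372
lambda_2 * g_2 = 1.89 * 1.23 = 2.3247
Total violation = 17.3372 + 2.3247 = 19.6619


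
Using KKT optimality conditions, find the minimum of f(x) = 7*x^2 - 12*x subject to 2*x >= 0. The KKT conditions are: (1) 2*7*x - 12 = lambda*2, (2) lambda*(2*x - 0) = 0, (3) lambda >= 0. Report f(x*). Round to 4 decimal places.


Step 1: Try lambda = 0 (constraint inactive).
Stationarity: 2*7*x - 12 = 0
x* = 12/(2*7) = 6/7 = 0.8571 (rounded; the exact value 6/7 is used below)
Check constraint: 2*0.8571 = 1.7142 >= 0 -- satisfied.
Step 2: Compute optimal value.
f(x*) = 7*(6/7)^2 - 12*(6/7) = -5.1429


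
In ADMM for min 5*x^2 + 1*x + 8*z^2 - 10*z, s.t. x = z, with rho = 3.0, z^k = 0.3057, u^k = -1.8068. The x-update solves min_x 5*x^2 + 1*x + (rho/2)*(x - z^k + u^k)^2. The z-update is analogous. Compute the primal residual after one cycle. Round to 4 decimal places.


ADMM iteration with rho = 3.0, z^k = 0.3057, u^k = -1.8068
Step 1: x-update.
Minimize 5*x^2 + 1*x + (3.0/2)*(x - 0.3057 - 1.8068)^2
FOC: (2*5 + 3.0)*x = -1 + 3.0*(0.3057 + 1.8068)
x^{k+1} = 0.4106
Step 2: z-update.
Minimize 8*z^2 - 10*z + (3.0/2)*(0.4106 - z - 1.8068)^2
FOC: (2*8 + 3.0)*z = 10 + 3.0*(0.4106 - 1.8068)
z^{k+1} = 0.3059
Step 3: u-update.
u^{k+1} = -1.8068 + 0.4106 - 0.3059 = -1.7021
Step 4: Primal residual = |0.4106 - 0.3059| = 0.1047
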